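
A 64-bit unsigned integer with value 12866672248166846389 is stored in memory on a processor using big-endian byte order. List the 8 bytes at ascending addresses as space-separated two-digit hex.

B2 8F 9A 3D 39 5C 8F B5

12866672248166846389 in hexadecimal, padded to 64 bits, is 0xB28F9A3D395C8FB5.
Split into bytes (most-significant first): B2 8F 9A 3D 39 5C 8F B5.
In big-endian order the high byte comes first in memory.
So the memory order matches the most-significant-first order: B2 8F 9A 3D 39 5C 8F B5.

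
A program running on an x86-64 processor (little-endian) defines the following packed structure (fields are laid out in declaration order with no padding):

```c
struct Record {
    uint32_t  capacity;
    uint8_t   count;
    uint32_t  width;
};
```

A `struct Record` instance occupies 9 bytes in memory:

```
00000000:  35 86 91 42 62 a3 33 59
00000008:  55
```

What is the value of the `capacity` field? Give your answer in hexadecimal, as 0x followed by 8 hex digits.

0x42918635

`capacity` is the first field, at byte offset 0, occupying 4 bytes.
Bytes at offsets 0..3: 35 86 91 42.
Little-endian stores the least-significant byte at the lowest address.
Reassemble most-significant byte first: 42 91 86 35 → 0x42918635.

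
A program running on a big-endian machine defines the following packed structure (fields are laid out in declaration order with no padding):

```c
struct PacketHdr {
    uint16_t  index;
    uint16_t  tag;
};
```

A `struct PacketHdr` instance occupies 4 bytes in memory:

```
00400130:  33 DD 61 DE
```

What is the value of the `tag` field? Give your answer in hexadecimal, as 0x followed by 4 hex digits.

0x61DE

`tag` follows `index` (2 bytes), so it starts at byte offset 2 and occupies 2 bytes.
Bytes at offsets 2..3: 61 DE.
Big-endian: lowest address holds the most-significant byte.
The bytes are already most-significant first: 0x61DE.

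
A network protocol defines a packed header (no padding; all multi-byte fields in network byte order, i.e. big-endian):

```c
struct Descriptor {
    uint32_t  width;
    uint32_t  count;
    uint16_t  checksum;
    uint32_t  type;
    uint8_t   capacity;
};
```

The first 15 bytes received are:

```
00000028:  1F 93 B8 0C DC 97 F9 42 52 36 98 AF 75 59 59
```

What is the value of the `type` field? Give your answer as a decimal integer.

2561635673

`type` follows `width` (4 B), `count` (4 B), `checksum` (2 B), so it starts at offset 4 + 4 + 2 = 10 and occupies 4 bytes.
Bytes at offsets 10..13: 98 AF 75 59.
Big-endian: lowest address holds the most-significant byte.
The bytes are already most-significant first: 0x98AF7559.
0x98AF7559 = 2561635673.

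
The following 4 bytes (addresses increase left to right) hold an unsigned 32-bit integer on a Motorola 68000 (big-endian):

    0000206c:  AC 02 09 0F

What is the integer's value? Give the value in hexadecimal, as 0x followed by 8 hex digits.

0xAC02090F

Big-endian stores the most-significant byte at the lowest address.
The bytes are already most-significant first: 0xAC02090F.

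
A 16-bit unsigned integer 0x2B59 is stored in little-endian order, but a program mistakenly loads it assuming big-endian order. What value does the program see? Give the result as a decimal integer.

Stored little-endian, the bytes at ascending addresses are 59 2B.
Read back as big-endian, the last byte is least significant, giving 0x592B.
0x592B = 22827.

22827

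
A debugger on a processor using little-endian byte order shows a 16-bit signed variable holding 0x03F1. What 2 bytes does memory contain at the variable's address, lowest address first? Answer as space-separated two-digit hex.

F1 03

Split into bytes (most-significant first): 03 F1.
In little-endian order the low byte comes first in memory.
So at ascending addresses the bytes are F1 03.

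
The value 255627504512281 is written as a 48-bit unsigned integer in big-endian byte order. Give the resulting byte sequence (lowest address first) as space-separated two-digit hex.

255627504512281 in hexadecimal, padded to 48 bits, is 0xE87DEA99ED19.
Split into bytes (most-significant first): E8 7D EA 99 ED 19.
Big-endian: lowest address holds the most-significant byte.
So the memory order matches the most-significant-first order: E8 7D EA 99 ED 19.

E8 7D EA 99 ED 19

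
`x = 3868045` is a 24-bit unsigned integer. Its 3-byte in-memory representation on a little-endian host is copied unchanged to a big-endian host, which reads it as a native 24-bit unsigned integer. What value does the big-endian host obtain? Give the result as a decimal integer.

9241915

3868045 in 24-bit hexadecimal is 0x3B058D.
Stored little-endian, the bytes at ascending addresses are 8D 05 3B.
Read back as big-endian, the last byte is least significant, giving 0x8D053B.
0x8D053B = 9241915.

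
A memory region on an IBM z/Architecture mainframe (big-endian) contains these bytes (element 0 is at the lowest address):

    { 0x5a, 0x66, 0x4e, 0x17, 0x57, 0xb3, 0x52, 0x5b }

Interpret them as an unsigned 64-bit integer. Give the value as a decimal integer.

In big-endian order the high byte comes first in memory.
The bytes are already most-significant first: 0x5A664E1757B3525B.
0x5A664E1757B3525B = 6513979773200585307.

6513979773200585307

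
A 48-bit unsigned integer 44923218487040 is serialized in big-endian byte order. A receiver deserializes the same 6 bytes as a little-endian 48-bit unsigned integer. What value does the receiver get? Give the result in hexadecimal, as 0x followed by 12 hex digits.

44923218487040 in 48-bit hexadecimal is 0x28DB807AE700.
Stored big-endian, the bytes at ascending addresses are 28 DB 80 7A E7 00.
Read back as little-endian, the first byte is least significant, giving 0x00E77A80DB28.

0x00E77A80DB28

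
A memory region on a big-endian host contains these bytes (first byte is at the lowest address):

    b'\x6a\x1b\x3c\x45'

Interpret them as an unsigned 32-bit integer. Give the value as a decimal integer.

In big-endian order the high byte comes first in memory.
The bytes are already most-significant first: 0x6A1B3C45.
0x6A1B3C45 = 1780169797.

1780169797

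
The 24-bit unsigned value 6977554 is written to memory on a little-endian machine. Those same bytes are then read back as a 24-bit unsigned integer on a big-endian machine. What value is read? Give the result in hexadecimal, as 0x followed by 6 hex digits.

6977554 in 24-bit hexadecimal is 0x6A7812.
Stored little-endian, the bytes at ascending addresses are 12 78 6A.
Read back as big-endian, the last byte is least significant, giving 0x12786A.

0x12786A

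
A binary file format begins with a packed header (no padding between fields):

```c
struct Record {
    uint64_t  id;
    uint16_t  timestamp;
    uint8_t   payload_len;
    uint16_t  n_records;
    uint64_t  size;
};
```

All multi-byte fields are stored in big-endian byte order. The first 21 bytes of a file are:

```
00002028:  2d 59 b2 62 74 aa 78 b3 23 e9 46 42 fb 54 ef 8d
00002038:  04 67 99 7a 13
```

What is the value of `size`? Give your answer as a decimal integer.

6120265468677290515

`size` follows `id` (8 B), `timestamp` (2 B), `payload_len` (1 B), `n_records` (2 B), so it starts at offset 8 + 2 + 1 + 2 = 13 and occupies 8 bytes.
Bytes at offsets 13..20: 54 EF 8D 04 67 99 7A 13.
Big-endian: lowest address holds the most-significant byte.
The bytes are already most-significant first: 0x54EF8D0467997A13.
0x54EF8D0467997A13 = 6120265468677290515.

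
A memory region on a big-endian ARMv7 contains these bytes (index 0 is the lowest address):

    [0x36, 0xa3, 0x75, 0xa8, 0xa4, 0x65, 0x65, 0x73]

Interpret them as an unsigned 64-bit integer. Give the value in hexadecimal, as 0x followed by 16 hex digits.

In big-endian order the high byte comes first in memory.
The bytes are already most-significant first: 0x36A375A8A4656573.

0x36A375A8A4656573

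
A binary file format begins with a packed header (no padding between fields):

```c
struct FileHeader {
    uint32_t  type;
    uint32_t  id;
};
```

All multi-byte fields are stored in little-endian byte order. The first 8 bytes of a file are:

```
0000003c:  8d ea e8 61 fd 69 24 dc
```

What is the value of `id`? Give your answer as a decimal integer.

3693373949

`id` follows `type` (4 bytes), so it starts at byte offset 4 and occupies 4 bytes.
Bytes at offsets 4..7: FD 69 24 DC.
Little-endian stores the least-significant byte at the lowest address.
Reassemble most-significant byte first: DC 24 69 FD → 0xDC2469FD.
0xDC2469FD = 3693373949.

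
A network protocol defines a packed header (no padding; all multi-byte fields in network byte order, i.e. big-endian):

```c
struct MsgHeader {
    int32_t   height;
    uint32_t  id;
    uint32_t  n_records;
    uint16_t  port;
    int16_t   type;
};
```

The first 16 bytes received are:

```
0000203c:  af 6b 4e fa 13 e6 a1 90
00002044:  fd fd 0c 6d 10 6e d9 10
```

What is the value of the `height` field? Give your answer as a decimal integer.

-1351921926

`height` is the first field, at byte offset 0, occupying 4 bytes.
Bytes at offsets 0..3: AF 6B 4E FA.
In big-endian order the high byte comes first in memory.
The bytes are already most-significant first: 0xAF6B4EFA.
Top bit is set, so as a signed 32-bit value this is 0xAF6B4EFA − 2^32 = -1351921926.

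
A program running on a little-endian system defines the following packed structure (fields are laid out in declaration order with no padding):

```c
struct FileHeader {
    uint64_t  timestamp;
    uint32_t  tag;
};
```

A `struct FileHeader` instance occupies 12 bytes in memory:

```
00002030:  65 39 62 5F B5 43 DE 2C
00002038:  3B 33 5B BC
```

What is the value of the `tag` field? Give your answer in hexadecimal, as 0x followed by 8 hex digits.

0xBC5B333B

`tag` follows `timestamp` (8 bytes), so it starts at byte offset 8 and occupies 4 bytes.
Bytes at offsets 8..11: 3B 33 5B BC.
Little-endian stores the least-significant byte at the lowest address.
Reassemble most-significant byte first: BC 5B 33 3B → 0xBC5B333B.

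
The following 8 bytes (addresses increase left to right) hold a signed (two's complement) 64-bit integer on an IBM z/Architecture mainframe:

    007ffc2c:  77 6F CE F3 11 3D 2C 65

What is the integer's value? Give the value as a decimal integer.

8606324956289903717

Big-endian: lowest address holds the most-significant byte.
The bytes are already most-significant first: 0x776FCEF3113D2C65.
0x776FCEF3113D2C65 = 8606324956289903717.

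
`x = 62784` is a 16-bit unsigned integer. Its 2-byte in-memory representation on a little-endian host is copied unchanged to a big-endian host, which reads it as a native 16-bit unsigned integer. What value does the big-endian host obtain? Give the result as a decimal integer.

16629

62784 in 16-bit hexadecimal is 0xF540.
Stored little-endian, the bytes at ascending addresses are 40 F5.
Read back as big-endian, the last byte is least significant, giving 0x40F5.
0x40F5 = 16629.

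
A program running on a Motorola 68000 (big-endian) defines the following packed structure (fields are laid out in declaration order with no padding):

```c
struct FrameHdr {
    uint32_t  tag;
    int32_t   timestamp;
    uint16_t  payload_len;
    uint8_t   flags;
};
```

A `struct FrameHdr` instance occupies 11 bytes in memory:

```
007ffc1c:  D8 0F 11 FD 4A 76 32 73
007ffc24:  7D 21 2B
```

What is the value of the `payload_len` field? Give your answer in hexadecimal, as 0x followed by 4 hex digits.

`payload_len` follows `tag` (4 B), `timestamp` (4 B), so it starts at offset 4 + 4 = 8 and occupies 2 bytes.
Bytes at offsets 8..9: 7D 21.
Big-endian stores the most-significant byte at the lowest address.
The bytes are already most-significant first: 0x7D21.

0x7D21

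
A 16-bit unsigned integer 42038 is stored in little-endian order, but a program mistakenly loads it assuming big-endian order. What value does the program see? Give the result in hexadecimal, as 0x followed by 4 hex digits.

0x36A4

42038 in 16-bit hexadecimal is 0xA436.
Stored little-endian, the bytes at ascending addresses are 36 A4.
Read back as big-endian, the last byte is least significant, giving 0x36A4.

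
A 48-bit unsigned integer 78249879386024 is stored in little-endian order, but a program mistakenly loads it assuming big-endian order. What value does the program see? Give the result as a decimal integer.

185505072818759

78249879386024 in 48-bit hexadecimal is 0x472AF843B7A8.
Stored little-endian, the bytes at ascending addresses are A8 B7 43 F8 2A 47.
Read back as big-endian, the last byte is least significant, giving 0xA8B743F82A47.
0xA8B743F82A47 = 185505072818759.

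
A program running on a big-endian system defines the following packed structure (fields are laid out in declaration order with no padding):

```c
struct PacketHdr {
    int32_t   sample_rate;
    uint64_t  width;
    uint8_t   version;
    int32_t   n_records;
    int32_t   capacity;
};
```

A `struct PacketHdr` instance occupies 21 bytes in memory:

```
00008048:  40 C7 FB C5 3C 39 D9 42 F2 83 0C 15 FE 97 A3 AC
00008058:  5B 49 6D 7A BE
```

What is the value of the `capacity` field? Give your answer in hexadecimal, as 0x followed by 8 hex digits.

`capacity` follows `sample_rate` (4 B), `width` (8 B), `version` (1 B), `n_records` (4 B), so it starts at offset 4 + 8 + 1 + 4 = 17 and occupies 4 bytes.
Bytes at offsets 17..20: 49 6D 7A BE.
Big-endian stores the most-significant byte at the lowest address.
The bytes are already most-significant first: 0x496D7ABE.

0x496D7ABE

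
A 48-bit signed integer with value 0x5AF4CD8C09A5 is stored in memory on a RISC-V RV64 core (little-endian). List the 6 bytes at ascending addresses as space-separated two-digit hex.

Split into bytes (most-significant first): 5A F4 CD 8C 09 A5.
In little-endian order the low byte comes first in memory.
So at ascending addresses the bytes are A5 09 8C CD F4 5A.

A5 09 8C CD F4 5A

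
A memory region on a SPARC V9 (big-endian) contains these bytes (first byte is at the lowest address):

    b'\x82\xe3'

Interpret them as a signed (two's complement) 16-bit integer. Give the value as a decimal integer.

Big-endian: lowest address holds the most-significant byte.
The bytes are already most-significant first: 0x82E3.
Top bit is set, so as a signed 16-bit value this is 0x82E3 − 2^16 = -32029.

-32029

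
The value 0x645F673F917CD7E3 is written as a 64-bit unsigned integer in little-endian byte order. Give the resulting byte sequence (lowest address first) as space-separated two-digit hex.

E3 D7 7C 91 3F 67 5F 64

Split into bytes (most-significant first): 64 5F 67 3F 91 7C D7 E3.
In little-endian order the low byte comes first in memory.
So at ascending addresses the bytes are E3 D7 7C 91 3F 67 5F 64.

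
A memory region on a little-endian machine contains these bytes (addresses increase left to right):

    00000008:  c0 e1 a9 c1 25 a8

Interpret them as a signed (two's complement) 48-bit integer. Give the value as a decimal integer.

Little-endian stores the least-significant byte at the lowest address.
Reassemble most-significant byte first: A8 25 C1 A9 E1 C0 → 0xA825C1A9E1C0.
Top bit is set, so as a signed 48-bit value this is 0xA825C1A9E1C0 − 2^48 = -96594860318272.

-96594860318272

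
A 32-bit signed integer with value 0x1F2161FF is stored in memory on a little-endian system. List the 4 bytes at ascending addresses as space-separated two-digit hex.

Split into bytes (most-significant first): 1F 21 61 FF.
Little-endian stores the least-significant byte at the lowest address.
So at ascending addresses the bytes are FF 61 21 1F.

FF 61 21 1F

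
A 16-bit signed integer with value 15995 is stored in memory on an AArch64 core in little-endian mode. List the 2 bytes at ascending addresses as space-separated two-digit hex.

15995 in hexadecimal, padded to 16 bits, is 0x3E7B.
Split into bytes (most-significant first): 3E 7B.
Little-endian stores the least-significant byte at the lowest address.
So at ascending addresses the bytes are 7B 3E.

7B 3E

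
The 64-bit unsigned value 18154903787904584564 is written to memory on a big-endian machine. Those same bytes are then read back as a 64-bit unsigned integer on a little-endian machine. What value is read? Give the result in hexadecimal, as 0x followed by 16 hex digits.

0x744B7269CE2CF3FB

18154903787904584564 in 64-bit hexadecimal is 0xFBF32CCE69724B74.
Stored big-endian, the bytes at ascending addresses are FB F3 2C CE 69 72 4B 74.
Read back as little-endian, the first byte is least significant, giving 0x744B7269CE2CF3FB.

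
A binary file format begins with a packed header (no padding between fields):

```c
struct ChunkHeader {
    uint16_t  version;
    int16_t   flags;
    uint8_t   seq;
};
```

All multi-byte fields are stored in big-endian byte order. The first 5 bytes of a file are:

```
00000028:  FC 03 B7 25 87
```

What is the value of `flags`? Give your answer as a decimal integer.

-18651

`flags` follows `version` (2 bytes), so it starts at byte offset 2 and occupies 2 bytes.
Bytes at offsets 2..3: B7 25.
In big-endian order the high byte comes first in memory.
The bytes are already most-significant first: 0xB725.
Top bit is set, so as a signed 16-bit value this is 0xB725 − 2^16 = -18651.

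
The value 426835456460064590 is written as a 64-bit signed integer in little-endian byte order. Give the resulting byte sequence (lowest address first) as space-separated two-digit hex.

4E 07 D8 0F 96 6C EC 05

426835456460064590 in hexadecimal, padded to 64 bits, is 0x05EC6C960FD8074E.
Split into bytes (most-significant first): 05 EC 6C 96 0F D8 07 4E.
Little-endian stores the least-significant byte at the lowest address.
So at ascending addresses the bytes are 4E 07 D8 0F 96 6C EC 05.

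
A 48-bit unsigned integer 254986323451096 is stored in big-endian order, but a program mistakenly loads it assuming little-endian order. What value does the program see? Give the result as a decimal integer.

254986323451096 in 48-bit hexadecimal is 0xE7E8A13B5CD8.
Stored big-endian, the bytes at ascending addresses are E7 E8 A1 3B 5C D8.
Read back as little-endian, the first byte is least significant, giving 0xD85C3BA1E8E7.
0xD85C3BA1E8E7 = 237890649057511.

237890649057511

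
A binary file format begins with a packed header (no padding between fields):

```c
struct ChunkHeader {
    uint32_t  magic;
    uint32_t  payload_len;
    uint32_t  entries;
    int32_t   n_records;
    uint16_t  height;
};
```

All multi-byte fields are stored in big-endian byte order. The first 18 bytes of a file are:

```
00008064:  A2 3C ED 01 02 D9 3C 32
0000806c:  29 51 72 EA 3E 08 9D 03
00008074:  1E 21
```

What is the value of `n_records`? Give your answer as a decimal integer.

1040751875

`n_records` follows `magic` (4 B), `payload_len` (4 B), `entries` (4 B), so it starts at offset 4 + 4 + 4 = 12 and occupies 4 bytes.
Bytes at offsets 12..15: 3E 08 9D 03.
Big-endian stores the most-significant byte at the lowest address.
The bytes are already most-significant first: 0x3E089D03.
0x3E089D03 = 1040751875.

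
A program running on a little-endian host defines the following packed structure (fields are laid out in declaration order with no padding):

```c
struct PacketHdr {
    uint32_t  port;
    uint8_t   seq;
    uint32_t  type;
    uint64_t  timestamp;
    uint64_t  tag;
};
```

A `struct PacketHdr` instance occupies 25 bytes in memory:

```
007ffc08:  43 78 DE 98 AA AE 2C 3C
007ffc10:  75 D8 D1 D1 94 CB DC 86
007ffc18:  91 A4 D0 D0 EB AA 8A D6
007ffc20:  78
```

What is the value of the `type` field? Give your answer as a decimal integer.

1966877870

`type` follows `port` (4 B), `seq` (1 B), so it starts at offset 4 + 1 = 5 and occupies 4 bytes.
Bytes at offsets 5..8: AE 2C 3C 75.
Little-endian stores the least-significant byte at the lowest address.
Reassemble most-significant byte first: 75 3C 2C AE → 0x753C2CAE.
0x753C2CAE = 1966877870.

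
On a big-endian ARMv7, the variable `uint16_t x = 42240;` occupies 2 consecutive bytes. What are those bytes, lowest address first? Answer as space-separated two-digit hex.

A5 00

42240 in hexadecimal, padded to 16 bits, is 0xA500.
Split into bytes (most-significant first): A5 00.
Big-endian stores the most-significant byte at the lowest address.
So the memory order matches the most-significant-first order: A5 00.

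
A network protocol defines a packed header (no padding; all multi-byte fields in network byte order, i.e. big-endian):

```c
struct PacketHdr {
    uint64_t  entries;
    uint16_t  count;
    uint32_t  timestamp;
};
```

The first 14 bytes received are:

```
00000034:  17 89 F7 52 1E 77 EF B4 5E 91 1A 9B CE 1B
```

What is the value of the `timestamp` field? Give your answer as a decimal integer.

`timestamp` follows `entries` (8 B), `count` (2 B), so it starts at offset 8 + 2 = 10 and occupies 4 bytes.
Bytes at offsets 10..13: 1A 9B CE 1B.
Big-endian: lowest address holds the most-significant byte.
The bytes are already most-significant first: 0x1A9BCE1B.
0x1A9BCE1B = 446418459.

446418459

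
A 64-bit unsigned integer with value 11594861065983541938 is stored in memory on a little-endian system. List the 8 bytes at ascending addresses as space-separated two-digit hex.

11594861065983541938 in hexadecimal, padded to 64 bits, is 0xA0E938B511F4C2B2.
Split into bytes (most-significant first): A0 E9 38 B5 11 F4 C2 B2.
Little-endian: lowest address holds the least-significant byte.
So at ascending addresses the bytes are B2 C2 F4 11 B5 38 E9 A0.

B2 C2 F4 11 B5 38 E9 A0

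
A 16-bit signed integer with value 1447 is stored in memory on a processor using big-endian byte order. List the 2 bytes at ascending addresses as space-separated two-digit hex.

05 A7

1447 in hexadecimal, padded to 16 bits, is 0x05A7.
Split into bytes (most-significant first): 05 A7.
Big-endian stores the most-significant byte at the lowest address.
So the memory order matches the most-significant-first order: 05 A7.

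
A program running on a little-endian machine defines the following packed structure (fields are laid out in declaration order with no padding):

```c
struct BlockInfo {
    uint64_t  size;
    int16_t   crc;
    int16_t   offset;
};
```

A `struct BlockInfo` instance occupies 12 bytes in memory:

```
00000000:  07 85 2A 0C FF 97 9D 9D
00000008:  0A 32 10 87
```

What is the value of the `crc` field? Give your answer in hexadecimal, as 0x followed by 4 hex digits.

`crc` follows `size` (8 bytes), so it starts at byte offset 8 and occupies 2 bytes.
Bytes at offsets 8..9: 0A 32.
Little-endian: lowest address holds the least-significant byte.
Reassemble most-significant byte first: 32 0A → 0x320A.

0x320A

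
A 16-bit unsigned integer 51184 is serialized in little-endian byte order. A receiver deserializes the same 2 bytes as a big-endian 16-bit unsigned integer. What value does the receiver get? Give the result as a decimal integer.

51184 in 16-bit hexadecimal is 0xC7F0.
Stored little-endian, the bytes at ascending addresses are F0 C7.
Read back as big-endian, the last byte is least significant, giving 0xF0C7.
0xF0C7 = 61639.

61639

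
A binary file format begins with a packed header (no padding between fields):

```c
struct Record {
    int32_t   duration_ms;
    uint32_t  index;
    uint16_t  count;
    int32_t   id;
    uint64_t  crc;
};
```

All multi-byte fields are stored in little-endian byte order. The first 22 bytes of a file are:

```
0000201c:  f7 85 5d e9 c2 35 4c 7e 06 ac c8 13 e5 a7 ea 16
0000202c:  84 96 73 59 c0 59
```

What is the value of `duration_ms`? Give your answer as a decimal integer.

`duration_ms` is the first field, at byte offset 0, occupying 4 bytes.
Bytes at offsets 0..3: F7 85 5D E9.
Little-endian stores the least-significant byte at the lowest address.
Reassemble most-significant byte first: E9 5D 85 F7 → 0xE95D85F7.
Top bit is set, so as a signed 32-bit value this is 0xE95D85F7 − 2^32 = -379746825.

-379746825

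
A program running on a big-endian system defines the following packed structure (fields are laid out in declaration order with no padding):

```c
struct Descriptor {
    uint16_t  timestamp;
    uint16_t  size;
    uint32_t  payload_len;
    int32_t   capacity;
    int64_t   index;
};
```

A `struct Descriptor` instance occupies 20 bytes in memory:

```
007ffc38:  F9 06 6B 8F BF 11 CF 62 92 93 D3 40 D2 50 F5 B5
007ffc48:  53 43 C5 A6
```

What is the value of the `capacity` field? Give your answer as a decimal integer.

-1835805888

`capacity` follows `timestamp` (2 B), `size` (2 B), `payload_len` (4 B), so it starts at offset 2 + 2 + 4 = 8 and occupies 4 bytes.
Bytes at offsets 8..11: 92 93 D3 40.
Big-endian stores the most-significant byte at the lowest address.
The bytes are already most-significant first: 0x9293D340.
Top bit is set, so as a signed 32-bit value this is 0x9293D340 − 2^32 = -1835805888.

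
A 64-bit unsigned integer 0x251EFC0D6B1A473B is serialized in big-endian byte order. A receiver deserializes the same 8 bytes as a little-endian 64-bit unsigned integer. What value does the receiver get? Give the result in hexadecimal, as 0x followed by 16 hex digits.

0x3B471A6B0DFC1E25

Stored big-endian, the bytes at ascending addresses are 25 1E FC 0D 6B 1A 47 3B.
Read back as little-endian, the first byte is least significant, giving 0x3B471A6B0DFC1E25.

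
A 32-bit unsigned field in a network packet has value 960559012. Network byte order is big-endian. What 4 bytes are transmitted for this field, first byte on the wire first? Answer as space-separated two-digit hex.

960559012 in hexadecimal, padded to 32 bits, is 0x3940F7A4.
Split into bytes (most-significant first): 39 40 F7 A4.
Big-endian stores the most-significant byte at the lowest address.
So the memory order matches the most-significant-first order: 39 40 F7 A4.

39 40 F7 A4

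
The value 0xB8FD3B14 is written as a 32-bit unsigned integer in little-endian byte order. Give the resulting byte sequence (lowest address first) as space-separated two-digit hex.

14 3B FD B8

Split into bytes (most-significant first): B8 FD 3B 14.
Little-endian: lowest address holds the least-significant byte.
So at ascending addresses the bytes are 14 3B FD B8.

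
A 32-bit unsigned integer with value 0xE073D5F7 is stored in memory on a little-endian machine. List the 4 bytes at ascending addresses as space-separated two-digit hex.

Split into bytes (most-significant first): E0 73 D5 F7.
Little-endian: lowest address holds the least-significant byte.
So at ascending addresses the bytes are F7 D5 73 E0.

F7 D5 73 E0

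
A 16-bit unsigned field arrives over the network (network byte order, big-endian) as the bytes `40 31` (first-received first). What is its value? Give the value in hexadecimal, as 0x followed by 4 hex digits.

In big-endian order the high byte comes first in memory.
The bytes are already most-significant first: 0x4031.

0x4031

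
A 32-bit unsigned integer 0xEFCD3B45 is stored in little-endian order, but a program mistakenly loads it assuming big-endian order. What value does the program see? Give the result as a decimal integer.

Stored little-endian, the bytes at ascending addresses are 45 3B CD EF.
Read back as big-endian, the last byte is least significant, giving 0x453BCDEF.
0x453BCDEF = 1161547247.

1161547247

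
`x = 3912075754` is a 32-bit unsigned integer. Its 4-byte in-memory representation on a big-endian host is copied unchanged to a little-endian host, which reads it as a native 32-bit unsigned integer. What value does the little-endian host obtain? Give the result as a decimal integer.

3912075754 in 32-bit hexadecimal is 0xE92D89EA.
Stored big-endian, the bytes at ascending addresses are E9 2D 89 EA.
Read back as little-endian, the first byte is least significant, giving 0xEA892DE9.
0xEA892DE9 = 3934858729.

3934858729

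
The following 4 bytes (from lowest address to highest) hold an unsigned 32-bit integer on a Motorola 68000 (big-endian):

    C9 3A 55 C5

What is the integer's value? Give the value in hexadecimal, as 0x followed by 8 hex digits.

0xC93A55C5

Big-endian stores the most-significant byte at the lowest address.
The bytes are already most-significant first: 0xC93A55C5.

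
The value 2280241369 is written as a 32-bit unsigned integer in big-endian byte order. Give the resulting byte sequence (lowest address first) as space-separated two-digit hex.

2280241369 in hexadecimal, padded to 32 bits, is 0x87E9B8D9.
Split into bytes (most-significant first): 87 E9 B8 D9.
In big-endian order the high byte comes first in memory.
So the memory order matches the most-significant-first order: 87 E9 B8 D9.

87 E9 B8 D9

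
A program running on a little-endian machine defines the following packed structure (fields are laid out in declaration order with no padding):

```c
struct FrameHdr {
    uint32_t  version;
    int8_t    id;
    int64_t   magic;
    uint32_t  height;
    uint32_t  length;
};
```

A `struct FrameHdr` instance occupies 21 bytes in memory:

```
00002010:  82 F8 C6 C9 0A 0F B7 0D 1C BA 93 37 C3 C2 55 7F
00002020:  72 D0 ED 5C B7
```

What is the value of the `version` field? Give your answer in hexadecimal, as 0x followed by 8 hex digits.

`version` is the first field, at byte offset 0, occupying 4 bytes.
Bytes at offsets 0..3: 82 F8 C6 C9.
Little-endian: lowest address holds the least-significant byte.
Reassemble most-significant byte first: C9 C6 F8 82 → 0xC9C6F882.

0xC9C6F882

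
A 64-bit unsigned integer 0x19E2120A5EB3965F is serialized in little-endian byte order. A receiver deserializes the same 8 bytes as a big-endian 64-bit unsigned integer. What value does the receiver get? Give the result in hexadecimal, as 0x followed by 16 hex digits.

0x5F96B35E0A12E219

Stored little-endian, the bytes at ascending addresses are 5F 96 B3 5E 0A 12 E2 19.
Read back as big-endian, the last byte is least significant, giving 0x5F96B35E0A12E219.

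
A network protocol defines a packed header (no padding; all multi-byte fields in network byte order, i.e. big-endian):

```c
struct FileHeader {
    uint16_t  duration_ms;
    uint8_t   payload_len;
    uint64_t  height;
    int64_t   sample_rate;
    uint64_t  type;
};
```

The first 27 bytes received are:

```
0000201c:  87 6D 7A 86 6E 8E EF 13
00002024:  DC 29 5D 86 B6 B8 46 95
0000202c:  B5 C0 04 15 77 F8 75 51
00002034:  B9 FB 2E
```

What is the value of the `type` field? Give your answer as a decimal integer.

`type` follows `duration_ms` (2 B), `payload_len` (1 B), `height` (8 B), `sample_rate` (8 B), so it starts at offset 2 + 1 + 8 + 8 = 19 and occupies 8 bytes.
Bytes at offsets 19..26: 15 77 F8 75 51 B9 FB 2E.
In big-endian order the high byte comes first in memory.
The bytes are already most-significant first: 0x1577F87551B9FB2E.
0x1577F87551B9FB2E = 1546978179791059758.

1546978179791059758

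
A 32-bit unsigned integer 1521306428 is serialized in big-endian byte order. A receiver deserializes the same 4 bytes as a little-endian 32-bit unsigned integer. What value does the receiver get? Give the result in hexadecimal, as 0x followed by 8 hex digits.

0x3C4BAD5A

1521306428 in 32-bit hexadecimal is 0x5AAD4B3C.
Stored big-endian, the bytes at ascending addresses are 5A AD 4B 3C.
Read back as little-endian, the first byte is least significant, giving 0x3C4BAD5A.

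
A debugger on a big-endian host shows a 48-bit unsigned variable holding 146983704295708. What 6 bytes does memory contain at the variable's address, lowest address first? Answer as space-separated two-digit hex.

85 AE 4F 7B 79 1C

146983704295708 in hexadecimal, padded to 48 bits, is 0x85AE4F7B791C.
Split into bytes (most-significant first): 85 AE 4F 7B 79 1C.
Big-endian stores the most-significant byte at the lowest address.
So the memory order matches the most-significant-first order: 85 AE 4F 7B 79 1C.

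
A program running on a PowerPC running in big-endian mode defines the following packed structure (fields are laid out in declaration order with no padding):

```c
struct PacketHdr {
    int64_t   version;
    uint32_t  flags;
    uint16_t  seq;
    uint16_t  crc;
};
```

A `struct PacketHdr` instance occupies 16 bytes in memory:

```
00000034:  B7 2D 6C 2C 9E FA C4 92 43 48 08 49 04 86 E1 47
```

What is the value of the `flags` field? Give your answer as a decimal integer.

1128794185

`flags` follows `version` (8 bytes), so it starts at byte offset 8 and occupies 4 bytes.
Bytes at offsets 8..11: 43 48 08 49.
Big-endian stores the most-significant byte at the lowest address.
The bytes are already most-significant first: 0x43480849.
0x43480849 = 1128794185.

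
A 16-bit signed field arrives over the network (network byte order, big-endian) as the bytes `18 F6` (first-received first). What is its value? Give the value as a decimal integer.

Big-endian stores the most-significant byte at the lowest address.
The bytes are already most-significant first: 0x18F6.
0x18F6 = 6390.

6390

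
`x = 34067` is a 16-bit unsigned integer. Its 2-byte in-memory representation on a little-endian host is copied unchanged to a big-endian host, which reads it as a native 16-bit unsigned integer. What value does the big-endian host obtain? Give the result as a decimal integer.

34067 in 16-bit hexadecimal is 0x8513.
Stored little-endian, the bytes at ascending addresses are 13 85.
Read back as big-endian, the last byte is least significant, giving 0x1385.
0x1385 = 4997.

4997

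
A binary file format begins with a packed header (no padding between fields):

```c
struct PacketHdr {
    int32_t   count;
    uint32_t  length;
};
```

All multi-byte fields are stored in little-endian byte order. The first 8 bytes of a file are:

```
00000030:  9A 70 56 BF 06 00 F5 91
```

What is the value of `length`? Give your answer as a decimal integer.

2448752646

`length` follows `count` (4 bytes), so it starts at byte offset 4 and occupies 4 bytes.
Bytes at offsets 4..7: 06 00 F5 91.
Little-endian stores the least-significant byte at the lowest address.
Reassemble most-significant byte first: 91 F5 00 06 → 0x91F50006.
0x91F50006 = 2448752646.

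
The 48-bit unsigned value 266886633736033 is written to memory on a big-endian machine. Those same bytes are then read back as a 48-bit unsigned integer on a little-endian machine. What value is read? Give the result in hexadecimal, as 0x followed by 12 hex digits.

0x61C7FF62BBF2

266886633736033 in 48-bit hexadecimal is 0xF2BB62FFC761.
Stored big-endian, the bytes at ascending addresses are F2 BB 62 FF C7 61.
Read back as little-endian, the first byte is least significant, giving 0x61C7FF62BBF2.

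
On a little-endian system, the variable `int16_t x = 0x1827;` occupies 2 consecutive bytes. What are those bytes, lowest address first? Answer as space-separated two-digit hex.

27 18

Split into bytes (most-significant first): 18 27.
Little-endian: lowest address holds the least-significant byte.
So at ascending addresses the bytes are 27 18.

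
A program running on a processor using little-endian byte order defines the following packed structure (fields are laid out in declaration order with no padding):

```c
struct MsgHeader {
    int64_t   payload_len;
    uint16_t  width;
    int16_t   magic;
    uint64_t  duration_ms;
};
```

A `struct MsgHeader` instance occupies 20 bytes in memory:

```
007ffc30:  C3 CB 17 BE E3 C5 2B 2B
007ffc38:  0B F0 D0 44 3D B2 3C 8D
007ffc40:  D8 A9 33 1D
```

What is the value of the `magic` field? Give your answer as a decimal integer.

`magic` follows `payload_len` (8 B), `width` (2 B), so it starts at offset 8 + 2 = 10 and occupies 2 bytes.
Bytes at offsets 10..11: D0 44.
Little-endian: lowest address holds the least-significant byte.
Reassemble most-significant byte first: 44 D0 → 0x44D0.
0x44D0 = 17616.

17616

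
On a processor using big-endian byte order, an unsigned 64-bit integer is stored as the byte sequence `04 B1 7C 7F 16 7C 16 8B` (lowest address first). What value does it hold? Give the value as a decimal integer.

Big-endian stores the most-significant byte at the lowest address.
The bytes are already most-significant first: 0x04B17C7F167C168B.
0x04B17C7F167C168B = 338188332309419659.

338188332309419659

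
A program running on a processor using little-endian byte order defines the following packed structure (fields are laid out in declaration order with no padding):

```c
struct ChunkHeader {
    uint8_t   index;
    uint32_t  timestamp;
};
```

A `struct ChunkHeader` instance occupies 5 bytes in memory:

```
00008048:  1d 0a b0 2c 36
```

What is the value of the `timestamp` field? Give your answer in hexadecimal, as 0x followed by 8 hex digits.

`timestamp` follows `index` (1 byte), so it starts at byte offset 1 and occupies 4 bytes.
Bytes at offsets 1..4: 0A B0 2C 36.
In little-endian order the low byte comes first in memory.
Reassemble most-significant byte first: 36 2C B0 0A → 0x362CB00A.

0x362CB00A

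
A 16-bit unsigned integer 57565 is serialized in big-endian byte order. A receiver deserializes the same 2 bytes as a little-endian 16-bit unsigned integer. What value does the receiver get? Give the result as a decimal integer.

56800

57565 in 16-bit hexadecimal is 0xE0DD.
Stored big-endian, the bytes at ascending addresses are E0 DD.
Read back as little-endian, the first byte is least significant, giving 0xDDE0.
0xDDE0 = 56800.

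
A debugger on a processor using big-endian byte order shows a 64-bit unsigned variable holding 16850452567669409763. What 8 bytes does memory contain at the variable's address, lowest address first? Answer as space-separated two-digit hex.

E9 D8 D5 55 30 81 07 E3

16850452567669409763 in hexadecimal, padded to 64 bits, is 0xE9D8D555308107E3.
Split into bytes (most-significant first): E9 D8 D5 55 30 81 07 E3.
Big-endian stores the most-significant byte at the lowest address.
So the memory order matches the most-significant-first order: E9 D8 D5 55 30 81 07 E3.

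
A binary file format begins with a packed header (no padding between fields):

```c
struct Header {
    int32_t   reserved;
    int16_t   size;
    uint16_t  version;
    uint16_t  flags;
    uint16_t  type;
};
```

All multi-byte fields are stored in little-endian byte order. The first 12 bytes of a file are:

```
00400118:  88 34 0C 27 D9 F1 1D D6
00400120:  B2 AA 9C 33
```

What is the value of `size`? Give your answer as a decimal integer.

`size` follows `reserved` (4 bytes), so it starts at byte offset 4 and occupies 2 bytes.
Bytes at offsets 4..5: D9 F1.
Little-endian: lowest address holds the least-significant byte.
Reassemble most-significant byte first: F1 D9 → 0xF1D9.
Top bit is set, so as a signed 16-bit value this is 0xF1D9 − 2^16 = -3623.

-3623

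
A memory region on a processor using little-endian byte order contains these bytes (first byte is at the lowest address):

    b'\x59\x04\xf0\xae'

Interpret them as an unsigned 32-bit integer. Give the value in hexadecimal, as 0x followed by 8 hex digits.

Little-endian stores the least-significant byte at the lowest address.
Reassemble most-significant byte first: AE F0 04 59 → 0xAEF00459.

0xAEF00459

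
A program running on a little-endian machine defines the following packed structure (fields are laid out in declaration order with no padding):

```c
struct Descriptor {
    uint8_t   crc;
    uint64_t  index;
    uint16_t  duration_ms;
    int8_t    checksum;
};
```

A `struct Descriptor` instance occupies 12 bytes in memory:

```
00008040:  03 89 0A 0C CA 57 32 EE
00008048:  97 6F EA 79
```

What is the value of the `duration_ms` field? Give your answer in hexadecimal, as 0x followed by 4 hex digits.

0xEA6F

`duration_ms` follows `crc` (1 B), `index` (8 B), so it starts at offset 1 + 8 = 9 and occupies 2 bytes.
Bytes at offsets 9..10: 6F EA.
Little-endian: lowest address holds the least-significant byte.
Reassemble most-significant byte first: EA 6F → 0xEA6F.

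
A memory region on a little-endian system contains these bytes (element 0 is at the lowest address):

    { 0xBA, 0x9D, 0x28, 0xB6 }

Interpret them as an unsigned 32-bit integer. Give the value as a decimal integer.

Little-endian: lowest address holds the least-significant byte.
Reassemble most-significant byte first: B6 28 9D BA → 0xB6289DBA.
0xB6289DBA = 3056115130.

3056115130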